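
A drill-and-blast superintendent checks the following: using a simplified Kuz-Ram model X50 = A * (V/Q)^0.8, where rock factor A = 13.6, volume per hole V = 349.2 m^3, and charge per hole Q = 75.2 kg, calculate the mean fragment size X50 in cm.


46.4541 cm

Compute V/Q:
V/Q = 349.2 / 75.2 = 4.643617021
Raise to the power 0.8:
(V/Q)^0.8 = 4.643617021^0.8 = 3.415742438
Multiply by A:
X50 = 13.6 * 3.415742438
= 46.4541 cm


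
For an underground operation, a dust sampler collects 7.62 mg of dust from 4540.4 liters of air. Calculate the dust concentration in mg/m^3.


Convert liters to m^3: 1 m^3 = 1000 L
Concentration = mass / volume * 1000
= 7.62 / 4540.4 * 1000
= 0.001678266232 * 1000
= 1.6783 mg/m^3

1.6783 mg/m^3


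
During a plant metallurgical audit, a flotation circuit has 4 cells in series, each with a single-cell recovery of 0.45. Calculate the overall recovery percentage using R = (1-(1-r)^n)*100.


Complement of single-cell recovery:
1 - r = 1 - 0.45 = 0.55
Raise to power n:
(1 - r)^4 = 0.55^4 = 0.09150625
Overall recovery:
R = (1 - 0.09150625) * 100
= 90.8494%

90.8494%


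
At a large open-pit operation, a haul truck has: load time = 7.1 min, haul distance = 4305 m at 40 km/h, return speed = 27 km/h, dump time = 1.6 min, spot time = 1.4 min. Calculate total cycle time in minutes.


26.1242 min

Convert haul speed to m/min: 40 * 1000/60 = 666.6666667 m/min
Haul time = 4305 / 666.6666667 = 6.4575 min
Convert return speed to m/min: 27 * 1000/60 = 450 m/min
Return time = 4305 / 450 = 9.566666667 min
Total cycle time:
= 7.1 + 6.4575 + 1.6 + 9.566666667 + 1.4
= 26.1242 min


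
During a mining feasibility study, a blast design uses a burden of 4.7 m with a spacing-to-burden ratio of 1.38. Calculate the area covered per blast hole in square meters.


30.4842 m^2

First, find the spacing:
Spacing = burden * ratio = 4.7 * 1.38
= 6.486 m
Then, calculate the area:
Area = burden * spacing = 4.7 * 6.486
= 30.4842 m^2


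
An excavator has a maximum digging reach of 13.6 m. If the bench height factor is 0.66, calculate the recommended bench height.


Bench height = reach * factor
= 13.6 * 0.66
= 8.976 m

8.976 m


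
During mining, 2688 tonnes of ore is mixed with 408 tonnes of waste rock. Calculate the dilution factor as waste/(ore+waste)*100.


13.1783%

Total material = ore + waste
= 2688 + 408 = 3096 tonnes
Dilution = waste / total * 100
= 408 / 3096 * 100
= 0.1317829457 * 100
= 13.1783%


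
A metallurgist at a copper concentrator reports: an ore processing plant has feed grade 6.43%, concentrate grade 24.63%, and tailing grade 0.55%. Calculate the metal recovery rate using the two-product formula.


Using the two-product formula:
R = 100 * c * (f - t) / (f * (c - t))
Numerator = 100 * 24.63 * (6.43 - 0.55)
= 100 * 24.63 * 5.88
= 14482.44
Denominator = 6.43 * (24.63 - 0.55)
= 6.43 * 24.08
= 154.8344
R = 14482.44 / 154.8344
= 93.535%

93.535%


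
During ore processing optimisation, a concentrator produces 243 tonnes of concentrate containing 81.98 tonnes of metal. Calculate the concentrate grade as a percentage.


Grade = (metal in concentrate / concentrate mass) * 100
= (81.98 / 243) * 100
= 0.3373662551 * 100
= 33.7366%

33.7366%


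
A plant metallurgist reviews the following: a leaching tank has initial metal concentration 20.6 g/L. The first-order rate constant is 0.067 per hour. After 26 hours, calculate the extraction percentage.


Compute the exponent:
-k * t = -0.067 * 26 = -1.742
Remaining concentration:
C = 20.6 * exp(-1.742)
= 20.6 * 0.1751697106
= 3.608496039 g/L
Extracted = 20.6 - 3.608496039 = 16.99150396 g/L
Extraction % = 16.99150396 / 20.6 * 100
= 82.483%

82.483%


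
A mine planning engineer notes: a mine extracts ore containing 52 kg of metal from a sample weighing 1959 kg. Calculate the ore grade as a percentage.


2.6544%

Ore grade = (metal mass / ore mass) * 100
= (52 / 1959) * 100
= 0.02654415518 * 100
= 2.6544%


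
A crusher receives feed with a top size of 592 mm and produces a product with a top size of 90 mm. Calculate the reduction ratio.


6.5778

Reduction ratio = feed size / product size
= 592 / 90
= 6.5778


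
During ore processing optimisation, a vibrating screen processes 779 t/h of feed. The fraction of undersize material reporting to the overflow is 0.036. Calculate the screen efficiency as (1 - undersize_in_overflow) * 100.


Screen efficiency = (1 - fraction of undersize in overflow) * 100
= (1 - 0.036) * 100
= 0.964 * 100
= 96.4%

96.4%


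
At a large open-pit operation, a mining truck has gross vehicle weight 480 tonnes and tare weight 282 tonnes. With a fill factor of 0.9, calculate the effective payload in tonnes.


Maximum payload = gross - tare
= 480 - 282 = 198 tonnes
Effective payload = max payload * fill factor
= 198 * 0.9
= 178.2 tonnes

178.2 tonnes


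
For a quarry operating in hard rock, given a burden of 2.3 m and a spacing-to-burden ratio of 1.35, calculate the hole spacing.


3.105 m

Spacing = burden * ratio
= 2.3 * 1.35
= 3.105 m


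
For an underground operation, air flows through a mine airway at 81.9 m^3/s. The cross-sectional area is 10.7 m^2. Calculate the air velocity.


7.6542 m/s

Velocity = flow rate / cross-sectional area
= 81.9 / 10.7
= 7.6542 m/s


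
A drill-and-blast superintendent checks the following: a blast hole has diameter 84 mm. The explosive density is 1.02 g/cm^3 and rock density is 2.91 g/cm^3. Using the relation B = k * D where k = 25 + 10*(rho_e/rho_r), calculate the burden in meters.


First, compute k:
rho_e / rho_r = 1.02 / 2.91 = 0.3505154639
k = 25 + 10 * 0.3505154639 = 28.50515464
Then, compute burden:
B = k * D / 1000 = 28.50515464 * 84 / 1000
= 2394.43299 / 1000
= 2.3944 m

2.3944 m


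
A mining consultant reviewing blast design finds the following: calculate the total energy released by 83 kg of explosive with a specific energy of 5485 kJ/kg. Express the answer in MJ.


Energy = mass * specific_energy / 1000
= 83 * 5485 / 1000
= 455255 / 1000
= 455.255 MJ

455.255 MJ


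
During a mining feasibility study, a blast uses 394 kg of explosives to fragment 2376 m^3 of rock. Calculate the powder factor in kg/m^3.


Powder factor = explosive mass / rock volume
= 394 / 2376
= 0.1658 kg/m^3

0.1658 kg/m^3


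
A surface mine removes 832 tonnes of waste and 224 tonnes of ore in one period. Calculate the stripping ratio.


Stripping ratio = waste tonnage / ore tonnage
= 832 / 224
= 3.7143

3.7143


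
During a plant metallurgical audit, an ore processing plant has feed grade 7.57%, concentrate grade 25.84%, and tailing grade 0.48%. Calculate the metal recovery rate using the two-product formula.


95.4319%

Using the two-product formula:
R = 100 * c * (f - t) / (f * (c - t))
Numerator = 100 * 25.84 * (7.57 - 0.48)
= 100 * 25.84 * 7.09
= 18320.56
Denominator = 7.57 * (25.84 - 0.48)
= 7.57 * 25.36
= 191.9752
R = 18320.56 / 191.9752
= 95.4319%


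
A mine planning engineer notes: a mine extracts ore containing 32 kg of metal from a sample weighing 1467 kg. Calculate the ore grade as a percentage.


2.1813%

Ore grade = (metal mass / ore mass) * 100
= (32 / 1467) * 100
= 0.02181322427 * 100
= 2.1813%


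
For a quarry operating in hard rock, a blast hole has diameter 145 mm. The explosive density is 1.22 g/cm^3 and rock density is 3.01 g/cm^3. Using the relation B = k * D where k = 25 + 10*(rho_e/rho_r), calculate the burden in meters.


First, compute k:
rho_e / rho_r = 1.22 / 3.01 = 0.4053156146
k = 25 + 10 * 0.4053156146 = 29.05315615
Then, compute burden:
B = k * D / 1000 = 29.05315615 * 145 / 1000
= 4212.707641 / 1000
= 4.2127 m

4.2127 m


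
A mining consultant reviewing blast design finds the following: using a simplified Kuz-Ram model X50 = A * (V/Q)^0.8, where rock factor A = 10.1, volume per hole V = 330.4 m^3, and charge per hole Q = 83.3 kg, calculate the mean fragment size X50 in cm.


Compute V/Q:
V/Q = 330.4 / 83.3 = 3.966386555
Raise to the power 0.8:
(V/Q)^0.8 = 3.966386555^0.8 = 3.011036567
Multiply by A:
X50 = 10.1 * 3.011036567
= 30.4115 cm

30.4115 cm


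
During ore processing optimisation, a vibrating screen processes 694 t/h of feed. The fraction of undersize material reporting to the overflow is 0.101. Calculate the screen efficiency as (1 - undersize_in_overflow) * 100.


89.9%

Screen efficiency = (1 - fraction of undersize in overflow) * 100
= (1 - 0.101) * 100
= 0.899 * 100
= 89.9%


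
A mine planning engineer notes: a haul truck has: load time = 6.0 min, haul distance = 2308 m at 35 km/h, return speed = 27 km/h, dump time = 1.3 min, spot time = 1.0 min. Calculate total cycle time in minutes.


Convert haul speed to m/min: 35 * 1000/60 = 583.3333333 m/min
Haul time = 2308 / 583.3333333 = 3.956571429 min
Convert return speed to m/min: 27 * 1000/60 = 450 m/min
Return time = 2308 / 450 = 5.128888889 min
Total cycle time:
= 6.0 + 3.956571429 + 1.3 + 5.128888889 + 1.0
= 17.3855 min

17.3855 min


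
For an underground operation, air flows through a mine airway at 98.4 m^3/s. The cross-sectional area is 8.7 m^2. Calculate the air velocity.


Velocity = flow rate / cross-sectional area
= 98.4 / 8.7
= 11.3103 m/s

11.3103 m/s


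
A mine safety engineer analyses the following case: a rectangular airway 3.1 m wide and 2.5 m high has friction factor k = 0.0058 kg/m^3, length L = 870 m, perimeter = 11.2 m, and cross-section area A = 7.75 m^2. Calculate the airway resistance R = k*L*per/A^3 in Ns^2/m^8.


Compute the numerator:
k * L * per = 0.0058 * 870 * 11.2
= 56.5152
Compute the denominator:
A^3 = 7.75^3 = 465.484375
Resistance:
R = 56.5152 / 465.484375
= 0.1214 Ns^2/m^8

0.1214 Ns^2/m^8


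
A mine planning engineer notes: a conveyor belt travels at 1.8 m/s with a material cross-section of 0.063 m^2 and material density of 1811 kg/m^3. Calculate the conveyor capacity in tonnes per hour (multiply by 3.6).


739.3226 t/h

Volumetric flow = speed * area
= 1.8 * 0.063 = 0.1134 m^3/s
Mass flow = volumetric * density
= 0.1134 * 1811 = 205.3674 kg/s
Convert to t/h: multiply by 3.6
Capacity = 205.3674 * 3.6
= 739.3226 t/h


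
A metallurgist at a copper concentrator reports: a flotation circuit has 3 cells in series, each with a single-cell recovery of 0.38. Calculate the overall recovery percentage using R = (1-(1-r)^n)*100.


Complement of single-cell recovery:
1 - r = 1 - 0.38 = 0.62
Raise to power n:
(1 - r)^3 = 0.62^3 = 0.238328
Overall recovery:
R = (1 - 0.238328) * 100
= 76.1672%

76.1672%


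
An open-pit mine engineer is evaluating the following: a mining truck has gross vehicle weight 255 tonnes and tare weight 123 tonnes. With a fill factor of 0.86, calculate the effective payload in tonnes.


113.52 tonnes

Maximum payload = gross - tare
= 255 - 123 = 132 tonnes
Effective payload = max payload * fill factor
= 132 * 0.86
= 113.52 tonnes


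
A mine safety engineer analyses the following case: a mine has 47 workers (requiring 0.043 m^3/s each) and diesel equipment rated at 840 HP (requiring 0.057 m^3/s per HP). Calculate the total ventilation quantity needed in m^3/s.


Airflow for workers:
Q_people = 47 * 0.043 = 2.021 m^3/s
Airflow for diesel equipment:
Q_diesel = 840 * 0.057 = 47.88 m^3/s
Total ventilation:
Q_total = 2.021 + 47.88
= 49.901 m^3/s

49.901 m^3/s


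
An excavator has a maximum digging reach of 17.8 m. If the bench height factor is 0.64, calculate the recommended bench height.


Bench height = reach * factor
= 17.8 * 0.64
= 11.392 m

11.392 m


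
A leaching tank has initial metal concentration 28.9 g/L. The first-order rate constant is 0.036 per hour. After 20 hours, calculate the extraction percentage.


51.3248%

Compute the exponent:
-k * t = -0.036 * 20 = -0.72
Remaining concentration:
C = 28.9 * exp(-0.72)
= 28.9 * 0.486752256
= 14.0671402 g/L
Extracted = 28.9 - 14.0671402 = 14.8328598 g/L
Extraction % = 14.8328598 / 28.9 * 100
= 51.3248%


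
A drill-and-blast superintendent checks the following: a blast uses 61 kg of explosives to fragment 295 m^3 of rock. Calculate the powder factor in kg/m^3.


0.2068 kg/m^3

Powder factor = explosive mass / rock volume
= 61 / 295
= 0.2068 kg/m^3


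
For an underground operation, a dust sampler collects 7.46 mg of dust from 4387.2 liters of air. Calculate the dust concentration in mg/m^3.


1.7004 mg/m^3

Convert liters to m^3: 1 m^3 = 1000 L
Concentration = mass / volume * 1000
= 7.46 / 4387.2 * 1000
= 0.001700401167 * 1000
= 1.7004 mg/m^3


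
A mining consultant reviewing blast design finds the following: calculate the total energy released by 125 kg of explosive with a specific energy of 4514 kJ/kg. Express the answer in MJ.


564.25 MJ

Energy = mass * specific_energy / 1000
= 125 * 4514 / 1000
= 564250 / 1000
= 564.25 MJ


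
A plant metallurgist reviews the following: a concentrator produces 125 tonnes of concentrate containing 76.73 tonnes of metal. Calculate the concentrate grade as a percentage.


61.384%

Grade = (metal in concentrate / concentrate mass) * 100
= (76.73 / 125) * 100
= 0.61384 * 100
= 61.384%


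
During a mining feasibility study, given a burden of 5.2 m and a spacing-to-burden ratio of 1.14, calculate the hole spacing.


Spacing = burden * ratio
= 5.2 * 1.14
= 5.928 m

5.928 m


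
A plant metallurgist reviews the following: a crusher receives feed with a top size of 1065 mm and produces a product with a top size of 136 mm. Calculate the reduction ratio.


7.8309

Reduction ratio = feed size / product size
= 1065 / 136
= 7.8309


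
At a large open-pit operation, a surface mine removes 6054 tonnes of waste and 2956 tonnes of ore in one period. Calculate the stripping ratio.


2.048

Stripping ratio = waste tonnage / ore tonnage
= 6054 / 2956
= 2.048


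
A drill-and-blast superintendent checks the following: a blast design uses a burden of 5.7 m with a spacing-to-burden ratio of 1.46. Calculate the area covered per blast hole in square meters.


First, find the spacing:
Spacing = burden * ratio = 5.7 * 1.46
= 8.322 m
Then, calculate the area:
Area = burden * spacing = 5.7 * 8.322
= 47.4354 m^2

47.4354 m^2


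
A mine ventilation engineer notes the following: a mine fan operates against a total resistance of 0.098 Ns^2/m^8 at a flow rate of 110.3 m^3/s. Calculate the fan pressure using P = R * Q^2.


Compute Q^2:
Q^2 = 110.3^2 = 12166.09
Compute pressure:
P = R * Q^2 = 0.098 * 12166.09
= 1192.2768 Pa

1192.2768 Pa


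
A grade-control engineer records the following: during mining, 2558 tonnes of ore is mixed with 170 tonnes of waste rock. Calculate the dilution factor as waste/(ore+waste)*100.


Total material = ore + waste
= 2558 + 170 = 2728 tonnes
Dilution = waste / total * 100
= 170 / 2728 * 100
= 0.06231671554 * 100
= 6.2317%

6.2317%


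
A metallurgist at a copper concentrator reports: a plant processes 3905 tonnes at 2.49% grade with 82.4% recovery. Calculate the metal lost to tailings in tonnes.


Total metal in feed:
= 3905 * 2.49 / 100 = 97.2345 tonnes
Metal recovered:
= 97.2345 * 82.4 / 100 = 80.121228 tonnes
Metal lost to tailings:
= 97.2345 - 80.121228
= 17.1133 tonnes

17.1133 tonnes


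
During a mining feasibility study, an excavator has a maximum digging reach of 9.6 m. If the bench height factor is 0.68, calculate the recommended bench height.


6.528 m

Bench height = reach * factor
= 9.6 * 0.68
= 6.528 m


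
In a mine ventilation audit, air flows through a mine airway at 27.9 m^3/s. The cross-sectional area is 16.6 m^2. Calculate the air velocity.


1.6807 m/s

Velocity = flow rate / cross-sectional area
= 27.9 / 16.6
= 1.6807 m/s


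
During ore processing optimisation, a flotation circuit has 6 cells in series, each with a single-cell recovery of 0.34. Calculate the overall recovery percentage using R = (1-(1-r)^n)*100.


Complement of single-cell recovery:
1 - r = 1 - 0.34 = 0.66
Raise to power n:
(1 - r)^6 = 0.66^6 = 0.08265395002
Overall recovery:
R = (1 - 0.08265395002) * 100
= 91.7346%

91.7346%


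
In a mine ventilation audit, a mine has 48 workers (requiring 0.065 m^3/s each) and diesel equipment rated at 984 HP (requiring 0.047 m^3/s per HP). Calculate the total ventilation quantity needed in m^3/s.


49.368 m^3/s

Airflow for workers:
Q_people = 48 * 0.065 = 3.12 m^3/s
Airflow for diesel equipment:
Q_diesel = 984 * 0.047 = 46.248 m^3/s
Total ventilation:
Q_total = 3.12 + 46.248
= 49.368 m^3/s


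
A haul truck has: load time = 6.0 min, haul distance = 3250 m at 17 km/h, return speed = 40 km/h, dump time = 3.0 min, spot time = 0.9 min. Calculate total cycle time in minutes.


26.2456 min

Convert haul speed to m/min: 17 * 1000/60 = 283.3333333 m/min
Haul time = 3250 / 283.3333333 = 11.47058824 min
Convert return speed to m/min: 40 * 1000/60 = 666.6666667 m/min
Return time = 3250 / 666.6666667 = 4.875 min
Total cycle time:
= 6.0 + 11.47058824 + 3.0 + 4.875 + 0.9
= 26.2456 min


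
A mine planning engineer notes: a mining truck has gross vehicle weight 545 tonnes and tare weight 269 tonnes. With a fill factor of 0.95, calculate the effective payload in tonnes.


262.2 tonnes

Maximum payload = gross - tare
= 545 - 269 = 276 tonnes
Effective payload = max payload * fill factor
= 276 * 0.95
= 262.2 tonnes


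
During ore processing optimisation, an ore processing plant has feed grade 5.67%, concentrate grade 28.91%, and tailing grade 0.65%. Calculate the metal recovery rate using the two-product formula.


90.5725%

Using the two-product formula:
R = 100 * c * (f - t) / (f * (c - t))
Numerator = 100 * 28.91 * (5.67 - 0.65)
= 100 * 28.91 * 5.02
= 14512.82
Denominator = 5.67 * (28.91 - 0.65)
= 5.67 * 28.26
= 160.2342
R = 14512.82 / 160.2342
= 90.5725%


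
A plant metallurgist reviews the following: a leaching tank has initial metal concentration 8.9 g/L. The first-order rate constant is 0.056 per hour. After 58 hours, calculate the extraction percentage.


96.1148%

Compute the exponent:
-k * t = -0.056 * 58 = -3.248
Remaining concentration:
C = 8.9 * exp(-3.248)
= 8.9 * 0.03885183385
= 0.3457813212 g/L
Extracted = 8.9 - 0.3457813212 = 8.554218679 g/L
Extraction % = 8.554218679 / 8.9 * 100
= 96.1148%


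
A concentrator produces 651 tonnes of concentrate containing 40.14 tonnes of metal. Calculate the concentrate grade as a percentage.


Grade = (metal in concentrate / concentrate mass) * 100
= (40.14 / 651) * 100
= 0.06165898618 * 100
= 6.1659%

6.1659%


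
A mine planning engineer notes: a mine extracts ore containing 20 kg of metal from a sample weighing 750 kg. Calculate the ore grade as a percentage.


Ore grade = (metal mass / ore mass) * 100
= (20 / 750) * 100
= 0.02666666667 * 100
= 2.6667%

2.6667%


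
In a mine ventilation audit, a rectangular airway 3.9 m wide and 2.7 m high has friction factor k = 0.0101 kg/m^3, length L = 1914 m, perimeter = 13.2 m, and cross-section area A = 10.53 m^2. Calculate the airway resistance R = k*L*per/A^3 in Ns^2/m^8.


0.2186 Ns^2/m^8

Compute the numerator:
k * L * per = 0.0101 * 1914 * 13.2
= 255.17448
Compute the denominator:
A^3 = 10.53^3 = 1167.575877
Resistance:
R = 255.17448 / 1167.575877
= 0.2186 Ns^2/m^8


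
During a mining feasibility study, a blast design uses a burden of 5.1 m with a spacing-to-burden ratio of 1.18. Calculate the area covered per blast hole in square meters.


First, find the spacing:
Spacing = burden * ratio = 5.1 * 1.18
= 6.018 m
Then, calculate the area:
Area = burden * spacing = 5.1 * 6.018
= 30.6918 m^2

30.6918 m^2


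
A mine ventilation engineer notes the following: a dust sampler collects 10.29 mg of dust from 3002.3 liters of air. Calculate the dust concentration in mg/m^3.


3.4274 mg/m^3

Convert liters to m^3: 1 m^3 = 1000 L
Concentration = mass / volume * 1000
= 10.29 / 3002.3 * 1000
= 0.003427372348 * 1000
= 3.4274 mg/m^3


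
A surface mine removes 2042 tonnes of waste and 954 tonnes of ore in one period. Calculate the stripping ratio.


Stripping ratio = waste tonnage / ore tonnage
= 2042 / 954
= 2.1405

2.1405


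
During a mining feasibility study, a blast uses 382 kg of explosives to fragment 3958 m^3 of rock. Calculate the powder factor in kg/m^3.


0.0965 kg/m^3

Powder factor = explosive mass / rock volume
= 382 / 3958
= 0.0965 kg/m^3


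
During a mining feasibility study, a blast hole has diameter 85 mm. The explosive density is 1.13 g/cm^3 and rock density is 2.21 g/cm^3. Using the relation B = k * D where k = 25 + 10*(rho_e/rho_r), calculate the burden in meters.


2.5596 m

First, compute k:
rho_e / rho_r = 1.13 / 2.21 = 0.5113122172
k = 25 + 10 * 0.5113122172 = 30.11312217
Then, compute burden:
B = k * D / 1000 = 30.11312217 * 85 / 1000
= 2559.615385 / 1000
= 2.5596 m


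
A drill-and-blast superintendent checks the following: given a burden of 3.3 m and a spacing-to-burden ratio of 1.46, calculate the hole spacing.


Spacing = burden * ratio
= 3.3 * 1.46
= 4.818 m

4.818 m


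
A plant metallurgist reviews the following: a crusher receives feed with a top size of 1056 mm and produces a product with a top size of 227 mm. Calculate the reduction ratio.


4.652

Reduction ratio = feed size / product size
= 1056 / 227
= 4.652


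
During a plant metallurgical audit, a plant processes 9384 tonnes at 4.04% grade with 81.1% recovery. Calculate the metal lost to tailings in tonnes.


Total metal in feed:
= 9384 * 4.04 / 100 = 379.1136 tonnes
Metal recovered:
= 379.1136 * 81.1 / 100 = 307.4611296 tonnes
Metal lost to tailings:
= 379.1136 - 307.4611296
= 71.6525 tonnes

71.6525 tonnes


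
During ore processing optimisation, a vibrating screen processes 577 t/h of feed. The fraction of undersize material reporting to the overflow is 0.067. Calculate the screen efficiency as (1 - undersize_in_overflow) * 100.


Screen efficiency = (1 - fraction of undersize in overflow) * 100
= (1 - 0.067) * 100
= 0.933 * 100
= 93.3%

93.3%


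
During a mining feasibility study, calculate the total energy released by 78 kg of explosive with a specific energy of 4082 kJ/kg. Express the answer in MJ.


318.396 MJ

Energy = mass * specific_energy / 1000
= 78 * 4082 / 1000
= 318396 / 1000
= 318.396 MJ


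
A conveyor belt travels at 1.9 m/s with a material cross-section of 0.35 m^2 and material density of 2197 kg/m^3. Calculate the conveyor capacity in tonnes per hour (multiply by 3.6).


5259.618 t/h

Volumetric flow = speed * area
= 1.9 * 0.35 = 0.665 m^3/s
Mass flow = volumetric * density
= 0.665 * 2197 = 1461.005 kg/s
Convert to t/h: multiply by 3.6
Capacity = 1461.005 * 3.6
= 5259.618 t/h


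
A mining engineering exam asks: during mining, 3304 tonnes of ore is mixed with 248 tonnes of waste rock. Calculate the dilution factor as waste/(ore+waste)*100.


Total material = ore + waste
= 3304 + 248 = 3552 tonnes
Dilution = waste / total * 100
= 248 / 3552 * 100
= 0.06981981982 * 100
= 6.982%

6.982%


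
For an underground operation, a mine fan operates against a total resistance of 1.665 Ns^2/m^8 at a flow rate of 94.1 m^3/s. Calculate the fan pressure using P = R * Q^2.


14743.2587 Pa

Compute Q^2:
Q^2 = 94.1^2 = 8854.81
Compute pressure:
P = R * Q^2 = 1.665 * 8854.81
= 14743.2587 Pa


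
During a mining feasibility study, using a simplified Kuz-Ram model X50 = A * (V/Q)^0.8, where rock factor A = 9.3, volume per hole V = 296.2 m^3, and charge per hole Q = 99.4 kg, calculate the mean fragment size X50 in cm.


22.2762 cm

Compute V/Q:
V/Q = 296.2 / 99.4 = 2.979879276
Raise to the power 0.8:
(V/Q)^0.8 = 2.979879276^0.8 = 2.395294602
Multiply by A:
X50 = 9.3 * 2.395294602
= 22.2762 cm


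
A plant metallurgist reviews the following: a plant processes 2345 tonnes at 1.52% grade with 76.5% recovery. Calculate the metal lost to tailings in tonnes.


Total metal in feed:
= 2345 * 1.52 / 100 = 35.644 tonnes
Metal recovered:
= 35.644 * 76.5 / 100 = 27.26766 tonnes
Metal lost to tailings:
= 35.644 - 27.26766
= 8.3763 tonnes

8.3763 tonnes


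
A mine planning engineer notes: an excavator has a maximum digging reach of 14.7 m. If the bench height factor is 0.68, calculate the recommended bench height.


9.996 m

Bench height = reach * factor
= 14.7 * 0.68
= 9.996 m


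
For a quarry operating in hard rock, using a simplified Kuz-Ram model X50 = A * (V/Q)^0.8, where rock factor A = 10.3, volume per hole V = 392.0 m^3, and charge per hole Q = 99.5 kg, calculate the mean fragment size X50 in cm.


30.8466 cm

Compute V/Q:
V/Q = 392.0 / 99.5 = 3.939698492
Raise to the power 0.8:
(V/Q)^0.8 = 3.939698492^0.8 = 2.994817685
Multiply by A:
X50 = 10.3 * 2.994817685
= 30.8466 cm


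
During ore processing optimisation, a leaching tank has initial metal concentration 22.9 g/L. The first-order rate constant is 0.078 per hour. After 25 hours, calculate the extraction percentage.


Compute the exponent:
-k * t = -0.078 * 25 = -1.95
Remaining concentration:
C = 22.9 * exp(-1.95)
= 22.9 * 0.1422740716
= 3.258076239 g/L
Extracted = 22.9 - 3.258076239 = 19.64192376 g/L
Extraction % = 19.64192376 / 22.9 * 100
= 85.7726%

85.7726%


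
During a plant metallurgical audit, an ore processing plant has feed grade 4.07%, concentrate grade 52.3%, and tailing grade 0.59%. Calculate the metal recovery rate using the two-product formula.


86.4793%

Using the two-product formula:
R = 100 * c * (f - t) / (f * (c - t))
Numerator = 100 * 52.3 * (4.07 - 0.59)
= 100 * 52.3 * 3.48
= 18200.4
Denominator = 4.07 * (52.3 - 0.59)
= 4.07 * 51.71
= 210.4597
R = 18200.4 / 210.4597
= 86.4793%


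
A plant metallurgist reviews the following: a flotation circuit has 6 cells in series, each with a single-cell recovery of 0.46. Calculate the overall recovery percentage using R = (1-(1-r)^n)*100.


Complement of single-cell recovery:
1 - r = 1 - 0.46 = 0.54
Raise to power n:
(1 - r)^6 = 0.54^6 = 0.0247949113
Overall recovery:
R = (1 - 0.0247949113) * 100
= 97.5205%

97.5205%


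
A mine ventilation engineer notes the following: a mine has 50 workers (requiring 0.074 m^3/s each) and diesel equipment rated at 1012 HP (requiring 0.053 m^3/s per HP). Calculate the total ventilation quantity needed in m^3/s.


57.336 m^3/s

Airflow for workers:
Q_people = 50 * 0.074 = 3.7 m^3/s
Airflow for diesel equipment:
Q_diesel = 1012 * 0.053 = 53.636 m^3/s
Total ventilation:
Q_total = 3.7 + 53.636
= 57.336 m^3/s


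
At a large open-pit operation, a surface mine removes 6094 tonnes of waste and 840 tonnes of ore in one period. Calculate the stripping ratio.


7.2548

Stripping ratio = waste tonnage / ore tonnage
= 6094 / 840
= 7.2548


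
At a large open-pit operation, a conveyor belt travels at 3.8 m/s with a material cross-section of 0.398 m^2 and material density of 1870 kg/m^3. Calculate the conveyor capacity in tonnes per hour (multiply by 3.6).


10181.4768 t/h

Volumetric flow = speed * area
= 3.8 * 0.398 = 1.5124 m^3/s
Mass flow = volumetric * density
= 1.5124 * 1870 = 2828.188 kg/s
Convert to t/h: multiply by 3.6
Capacity = 2828.188 * 3.6
= 10181.4768 t/h


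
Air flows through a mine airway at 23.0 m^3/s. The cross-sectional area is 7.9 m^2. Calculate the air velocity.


2.9114 m/s

Velocity = flow rate / cross-sectional area
= 23.0 / 7.9
= 2.9114 m/s


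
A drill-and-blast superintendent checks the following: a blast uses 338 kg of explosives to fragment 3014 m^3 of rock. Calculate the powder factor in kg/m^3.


0.1121 kg/m^3

Powder factor = explosive mass / rock volume
= 338 / 3014
= 0.1121 kg/m^3


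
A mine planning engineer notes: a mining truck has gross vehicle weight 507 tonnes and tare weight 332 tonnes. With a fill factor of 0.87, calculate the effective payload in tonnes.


Maximum payload = gross - tare
= 507 - 332 = 175 tonnes
Effective payload = max payload * fill factor
= 175 * 0.87
= 152.25 tonnes

152.25 tonnes


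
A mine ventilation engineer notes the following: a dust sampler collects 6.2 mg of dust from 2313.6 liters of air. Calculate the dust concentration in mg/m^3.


Convert liters to m^3: 1 m^3 = 1000 L
Concentration = mass / volume * 1000
= 6.2 / 2313.6 * 1000
= 0.002679806362 * 1000
= 2.6798 mg/m^3

2.6798 mg/m^3


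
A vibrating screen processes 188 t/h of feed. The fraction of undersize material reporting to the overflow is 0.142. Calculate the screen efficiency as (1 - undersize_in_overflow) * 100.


Screen efficiency = (1 - fraction of undersize in overflow) * 100
= (1 - 0.142) * 100
= 0.858 * 100
= 85.8%

85.8%


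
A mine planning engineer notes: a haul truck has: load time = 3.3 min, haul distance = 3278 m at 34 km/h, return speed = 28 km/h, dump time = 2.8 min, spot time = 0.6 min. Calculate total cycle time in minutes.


Convert haul speed to m/min: 34 * 1000/60 = 566.6666667 m/min
Haul time = 3278 / 566.6666667 = 5.784705882 min
Convert return speed to m/min: 28 * 1000/60 = 466.6666667 m/min
Return time = 3278 / 466.6666667 = 7.024285714 min
Total cycle time:
= 3.3 + 5.784705882 + 2.8 + 7.024285714 + 0.6
= 19.509 min

19.509 min


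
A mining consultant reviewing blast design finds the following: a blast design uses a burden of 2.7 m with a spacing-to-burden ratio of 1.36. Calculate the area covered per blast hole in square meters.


First, find the spacing:
Spacing = burden * ratio = 2.7 * 1.36
= 3.672 m
Then, calculate the area:
Area = burden * spacing = 2.7 * 3.672
= 9.9144 m^2

9.9144 m^2


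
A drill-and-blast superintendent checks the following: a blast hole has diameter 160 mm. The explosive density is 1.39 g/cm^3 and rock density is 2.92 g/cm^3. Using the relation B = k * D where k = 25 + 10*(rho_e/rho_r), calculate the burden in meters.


First, compute k:
rho_e / rho_r = 1.39 / 2.92 = 0.4760273973
k = 25 + 10 * 0.4760273973 = 29.76027397
Then, compute burden:
B = k * D / 1000 = 29.76027397 * 160 / 1000
= 4761.643836 / 1000
= 4.7616 m

4.7616 m


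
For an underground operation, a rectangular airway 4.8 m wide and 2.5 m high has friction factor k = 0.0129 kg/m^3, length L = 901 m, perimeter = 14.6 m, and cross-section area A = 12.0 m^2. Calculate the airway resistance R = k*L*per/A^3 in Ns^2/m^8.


0.0982 Ns^2/m^8

Compute the numerator:
k * L * per = 0.0129 * 901 * 14.6
= 169.69434
Compute the denominator:
A^3 = 12.0^3 = 1728
Resistance:
R = 169.69434 / 1728
= 0.0982 Ns^2/m^8


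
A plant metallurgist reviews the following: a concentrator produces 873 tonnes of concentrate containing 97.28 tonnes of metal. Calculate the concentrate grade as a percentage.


11.1432%

Grade = (metal in concentrate / concentrate mass) * 100
= (97.28 / 873) * 100
= 0.1114318442 * 100
= 11.1432%


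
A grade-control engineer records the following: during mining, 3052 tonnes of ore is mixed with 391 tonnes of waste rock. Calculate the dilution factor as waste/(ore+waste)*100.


11.3564%

Total material = ore + waste
= 3052 + 391 = 3443 tonnes
Dilution = waste / total * 100
= 391 / 3443 * 100
= 0.1135637525 * 100
= 11.3564%


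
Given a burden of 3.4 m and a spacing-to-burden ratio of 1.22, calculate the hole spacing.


Spacing = burden * ratio
= 3.4 * 1.22
= 4.148 m

4.148 m


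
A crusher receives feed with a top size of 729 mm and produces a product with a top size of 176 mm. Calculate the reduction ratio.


Reduction ratio = feed size / product size
= 729 / 176
= 4.142

4.142


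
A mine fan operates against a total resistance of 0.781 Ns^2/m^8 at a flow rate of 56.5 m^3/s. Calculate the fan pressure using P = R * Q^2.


2493.1473 Pa

Compute Q^2:
Q^2 = 56.5^2 = 3192.25
Compute pressure:
P = R * Q^2 = 0.781 * 3192.25
= 2493.1473 Pa


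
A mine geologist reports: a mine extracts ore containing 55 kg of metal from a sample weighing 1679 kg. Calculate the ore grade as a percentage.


Ore grade = (metal mass / ore mass) * 100
= (55 / 1679) * 100
= 0.03275759381 * 100
= 3.2758%

3.2758%


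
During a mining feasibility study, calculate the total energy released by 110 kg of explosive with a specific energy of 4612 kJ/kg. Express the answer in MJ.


507.32 MJ

Energy = mass * specific_energy / 1000
= 110 * 4612 / 1000
= 507320 / 1000
= 507.32 MJ


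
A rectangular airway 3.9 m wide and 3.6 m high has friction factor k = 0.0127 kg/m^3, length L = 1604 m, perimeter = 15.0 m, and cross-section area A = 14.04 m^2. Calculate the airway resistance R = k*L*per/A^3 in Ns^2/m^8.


0.1104 Ns^2/m^8

Compute the numerator:
k * L * per = 0.0127 * 1604 * 15.0
= 305.562
Compute the denominator:
A^3 = 14.04^3 = 2767.587264
Resistance:
R = 305.562 / 2767.587264
= 0.1104 Ns^2/m^8


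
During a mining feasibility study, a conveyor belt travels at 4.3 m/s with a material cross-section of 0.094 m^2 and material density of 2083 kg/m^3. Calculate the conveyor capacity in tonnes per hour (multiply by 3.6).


Volumetric flow = speed * area
= 4.3 * 0.094 = 0.4042 m^3/s
Mass flow = volumetric * density
= 0.4042 * 2083 = 841.9486 kg/s
Convert to t/h: multiply by 3.6
Capacity = 841.9486 * 3.6
= 3031.015 t/h

3031.015 t/h


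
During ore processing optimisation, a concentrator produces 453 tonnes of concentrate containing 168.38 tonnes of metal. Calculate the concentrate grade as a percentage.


37.17%

Grade = (metal in concentrate / concentrate mass) * 100
= (168.38 / 453) * 100
= 0.3716997792 * 100
= 37.17%


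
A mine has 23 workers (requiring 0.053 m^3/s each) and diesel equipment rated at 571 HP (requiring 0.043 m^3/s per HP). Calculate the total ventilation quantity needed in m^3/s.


Airflow for workers:
Q_people = 23 * 0.053 = 1.219 m^3/s
Airflow for diesel equipment:
Q_diesel = 571 * 0.043 = 24.553 m^3/s
Total ventilation:
Q_total = 1.219 + 24.553
= 25.772 m^3/s

25.772 m^3/s


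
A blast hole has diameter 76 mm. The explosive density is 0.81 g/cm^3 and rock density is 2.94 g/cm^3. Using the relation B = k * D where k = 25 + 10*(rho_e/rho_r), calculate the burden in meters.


2.1094 m

First, compute k:
rho_e / rho_r = 0.81 / 2.94 = 0.2755102041
k = 25 + 10 * 0.2755102041 = 27.75510204
Then, compute burden:
B = k * D / 1000 = 27.75510204 * 76 / 1000
= 2109.387755 / 1000
= 2.1094 m


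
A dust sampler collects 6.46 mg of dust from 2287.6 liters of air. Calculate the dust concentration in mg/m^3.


2.8239 mg/m^3

Convert liters to m^3: 1 m^3 = 1000 L
Concentration = mass / volume * 1000
= 6.46 / 2287.6 * 1000
= 0.002823920266 * 1000
= 2.8239 mg/m^3


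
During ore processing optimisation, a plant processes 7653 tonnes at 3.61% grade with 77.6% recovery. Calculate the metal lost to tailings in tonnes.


61.8852 tonnes

Total metal in feed:
= 7653 * 3.61 / 100 = 276.2733 tonnes
Metal recovered:
= 276.2733 * 77.6 / 100 = 214.3880808 tonnes
Metal lost to tailings:
= 276.2733 - 214.3880808
= 61.8852 tonnes


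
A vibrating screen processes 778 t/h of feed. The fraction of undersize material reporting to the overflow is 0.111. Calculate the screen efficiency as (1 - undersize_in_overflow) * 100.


Screen efficiency = (1 - fraction of undersize in overflow) * 100
= (1 - 0.111) * 100
= 0.889 * 100
= 88.9%

88.9%


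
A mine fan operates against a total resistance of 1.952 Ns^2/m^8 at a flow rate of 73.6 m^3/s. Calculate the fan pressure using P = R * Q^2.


Compute Q^2:
Q^2 = 73.6^2 = 5416.96
Compute pressure:
P = R * Q^2 = 1.952 * 5416.96
= 10573.9059 Pa

10573.9059 Pa


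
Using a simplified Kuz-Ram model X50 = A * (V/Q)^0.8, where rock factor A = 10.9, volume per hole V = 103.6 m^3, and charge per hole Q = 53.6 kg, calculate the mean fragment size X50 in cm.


Compute V/Q:
V/Q = 103.6 / 53.6 = 1.932835821
Raise to the power 0.8:
(V/Q)^0.8 = 1.932835821^0.8 = 1.694166042
Multiply by A:
X50 = 10.9 * 1.694166042
= 18.4664 cm

18.4664 cm


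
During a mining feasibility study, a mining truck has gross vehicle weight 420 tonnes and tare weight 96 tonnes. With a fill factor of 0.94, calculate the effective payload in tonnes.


Maximum payload = gross - tare
= 420 - 96 = 324 tonnes
Effective payload = max payload * fill factor
= 324 * 0.94
= 304.56 tonnes

304.56 tonnes


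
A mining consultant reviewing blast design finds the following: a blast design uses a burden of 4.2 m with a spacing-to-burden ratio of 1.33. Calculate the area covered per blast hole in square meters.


23.4612 m^2

First, find the spacing:
Spacing = burden * ratio = 4.2 * 1.33
= 5.586 m
Then, calculate the area:
Area = burden * spacing = 4.2 * 5.586
= 23.4612 m^2


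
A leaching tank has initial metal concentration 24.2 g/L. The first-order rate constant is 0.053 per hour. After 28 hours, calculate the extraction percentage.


Compute the exponent:
-k * t = -0.053 * 28 = -1.484
Remaining concentration:
C = 24.2 * exp(-1.484)
= 24.2 * 0.2267289563
= 5.486840743 g/L
Extracted = 24.2 - 5.486840743 = 18.71315926 g/L
Extraction % = 18.71315926 / 24.2 * 100
= 77.3271%

77.3271%


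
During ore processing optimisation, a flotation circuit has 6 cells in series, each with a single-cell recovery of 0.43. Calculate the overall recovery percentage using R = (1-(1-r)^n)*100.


Complement of single-cell recovery:
1 - r = 1 - 0.43 = 0.57
Raise to power n:
(1 - r)^6 = 0.57^6 = 0.03429644725
Overall recovery:
R = (1 - 0.03429644725) * 100
= 96.5704%

96.5704%


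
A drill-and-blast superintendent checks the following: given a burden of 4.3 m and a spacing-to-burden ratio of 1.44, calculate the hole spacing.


Spacing = burden * ratio
= 4.3 * 1.44
= 6.192 m

6.192 m


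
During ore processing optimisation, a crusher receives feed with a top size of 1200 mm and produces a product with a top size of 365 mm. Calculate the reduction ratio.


3.2877

Reduction ratio = feed size / product size
= 1200 / 365
= 3.2877


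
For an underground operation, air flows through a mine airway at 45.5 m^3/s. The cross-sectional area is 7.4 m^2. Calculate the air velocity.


Velocity = flow rate / cross-sectional area
= 45.5 / 7.4
= 6.1486 m/s

6.1486 m/s


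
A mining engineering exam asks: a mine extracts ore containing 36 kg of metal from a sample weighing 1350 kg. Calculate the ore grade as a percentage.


Ore grade = (metal mass / ore mass) * 100
= (36 / 1350) * 100
= 0.02666666667 * 100
= 2.6667%

2.6667%


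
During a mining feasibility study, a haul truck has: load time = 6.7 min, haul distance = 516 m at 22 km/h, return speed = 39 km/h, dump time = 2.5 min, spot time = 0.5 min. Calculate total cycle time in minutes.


Convert haul speed to m/min: 22 * 1000/60 = 366.6666667 m/min
Haul time = 516 / 366.6666667 = 1.407272727 min
Convert return speed to m/min: 39 * 1000/60 = 650 m/min
Return time = 516 / 650 = 0.7938461538 min
Total cycle time:
= 6.7 + 1.407272727 + 2.5 + 0.7938461538 + 0.5
= 11.9011 min

11.9011 min


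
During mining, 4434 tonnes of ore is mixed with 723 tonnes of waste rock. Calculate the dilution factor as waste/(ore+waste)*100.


14.0198%

Total material = ore + waste
= 4434 + 723 = 5157 tonnes
Dilution = waste / total * 100
= 723 / 5157 * 100
= 0.1401977894 * 100
= 14.0198%


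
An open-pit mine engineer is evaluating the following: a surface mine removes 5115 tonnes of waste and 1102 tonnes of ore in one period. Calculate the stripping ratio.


Stripping ratio = waste tonnage / ore tonnage
= 5115 / 1102
= 4.6416

4.6416


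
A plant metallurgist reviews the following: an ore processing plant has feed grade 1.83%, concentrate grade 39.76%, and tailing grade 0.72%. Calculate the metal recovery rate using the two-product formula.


61.7744%

Using the two-product formula:
R = 100 * c * (f - t) / (f * (c - t))
Numerator = 100 * 39.76 * (1.83 - 0.72)
= 100 * 39.76 * 1.11
= 4413.36
Denominator = 1.83 * (39.76 - 0.72)
= 1.83 * 39.04
= 71.4432
R = 4413.36 / 71.4432
= 61.7744%


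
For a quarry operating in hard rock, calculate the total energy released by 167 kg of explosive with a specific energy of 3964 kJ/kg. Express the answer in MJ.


Energy = mass * specific_energy / 1000
= 167 * 3964 / 1000
= 661988 / 1000
= 661.988 MJ

661.988 MJ
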